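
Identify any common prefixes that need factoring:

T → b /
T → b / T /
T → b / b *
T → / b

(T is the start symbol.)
Left-factoring is needed when two productions for the same non-terminal
share a common prefix on the right-hand side.

Productions for T:
  T → b /
  T → b / T /
  T → b / b *
  T → / b

Found common prefix 'b /' in productions for T

Answer: Yes, T has productions with common prefix 'b /'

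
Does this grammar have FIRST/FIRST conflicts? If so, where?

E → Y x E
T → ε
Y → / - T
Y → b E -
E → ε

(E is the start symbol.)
FIRST sets of the non-terminals at (or reachable through a nullable prefix from) the front of some alternative:
  FIRST(Y) = { '/', 'b' }

Productions for E:
  E → Y x E: FIRST = { '/', 'b' }
  E → ε: FIRST = { ε }
Productions for Y:
  Y → / - T: FIRST = { '/' }
  Y → b E -: FIRST = { 'b' }
T has only one production, so no FIRST/FIRST conflict is possible there.

All alternatives of each non-terminal have pairwise disjoint FIRST sets.

Answer: No FIRST/FIRST conflicts.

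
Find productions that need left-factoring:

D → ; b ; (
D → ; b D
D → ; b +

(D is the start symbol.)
Yes, D has productions with common prefix '; b'

Left-factoring is needed when two productions for the same non-terminal
share a common prefix on the right-hand side.

Productions for D:
  D → ; b ; (
  D → ; b D
  D → ; b +

Found common prefix '; b' in productions for D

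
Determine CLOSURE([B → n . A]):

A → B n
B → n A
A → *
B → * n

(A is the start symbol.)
Start with: [B → n . A]
  [B → n . A] has the dot before A: add [A → . B n], [A → . *]
  [A → . B n] has the dot before B: add [B → . n A], [B → . * n]
No further items can be added.

CLOSURE = { [A → . *], [A → . B n], [B → . * n], [B → . n A], [B → n . A] }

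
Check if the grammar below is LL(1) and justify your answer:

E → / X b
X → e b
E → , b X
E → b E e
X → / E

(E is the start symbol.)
A grammar is LL(1) if for each non-terminal N with multiple productions, the predict sets of those productions are pairwise disjoint, where PREDICT(N → α) = (FIRST(α) \ {ε}) ∪ (FOLLOW(N) if α ⇒* ε).

For E:
  PREDICT(E → '/' X b) = { '/' }
  PREDICT(E → ',' b X) = { ',' }
  PREDICT(E → b E e) = { 'b' }
For X:
  PREDICT(X → e b) = { 'e' }
  PREDICT(X → '/' E) = { '/' }

All predict sets are disjoint. The grammar IS LL(1).

Answer: Yes, the grammar is LL(1).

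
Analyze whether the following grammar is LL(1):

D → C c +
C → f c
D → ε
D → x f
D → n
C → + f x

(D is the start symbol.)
A grammar is LL(1) if for each non-terminal N with multiple productions, the predict sets of those productions are pairwise disjoint, where PREDICT(N → α) = (FIRST(α) \ {ε}) ∪ (FOLLOW(N) if α ⇒* ε).

Relevant sets:
  FIRST(C) = { '+', 'f' }
  FOLLOW(D) = { $ }

For D:
  PREDICT(D → C c '+') = { '+', 'f' }
  PREDICT(D → ε) = { $ }
  PREDICT(D → x f) = { 'x' }
  PREDICT(D → n) = { 'n' }
For C:
  PREDICT(C → f c) = { 'f' }
  PREDICT(C → '+' f x) = { '+' }

All predict sets are disjoint. The grammar IS LL(1).

Answer: Yes, the grammar is LL(1).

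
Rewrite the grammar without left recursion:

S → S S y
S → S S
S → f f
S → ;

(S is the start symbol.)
S → f f S'
S → ; S'
S' → S y S'
S' → S S'
S' → ε

S is directly left-recursive. The standard transformation for
  A → A α₁ | ... | A α_m | β₁ | ... | β_n
is
  A  → β₁ A' | ... | β_n A'
  A' → α₁ A' | ... | α_m A' | ε

S → f f becomes S → f f S'
S → ; becomes S → ; S'
S → S S y becomes S' → S y S'
S → S S becomes S' → S S'
Add S' → ε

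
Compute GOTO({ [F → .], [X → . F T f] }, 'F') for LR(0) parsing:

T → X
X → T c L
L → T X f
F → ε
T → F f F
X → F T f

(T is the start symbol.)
{ [F → .], [T → . F f F], [T → . X], [X → . F T f], [X → . T c L], [X → F . T f] }

GOTO(I, 'F') = CLOSURE({ [A → αX.β] : [A → α.Xβ] ∈ I, X = 'F' })

Items with dot before 'F', with the dot advanced:
  [X → . F T f] → [X → F . T f]
Closure of the advanced items:
  [X → F . T f] has the dot before T: add [T → . X], [T → . F f F]
  [T → . X] has the dot before X: add [X → . T c L], [X → . F T f]
  [T → . F f F] has the dot before F: add [F → .]

GOTO = { [F → .], [T → . F f F], [T → . X], [X → . F T f], [X → . T c L], [X → F . T f] }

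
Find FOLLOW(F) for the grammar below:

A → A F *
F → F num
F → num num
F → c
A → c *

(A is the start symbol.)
{ '*', 'num' }

In A → A F *: F is followed by '*', add FIRST('*') \ {ε} = { '*' }
In F → F num: F is followed by num, add FIRST(num) \ {ε} = { 'num' }

Taking the union: FOLLOW(F) = { '*', 'num' }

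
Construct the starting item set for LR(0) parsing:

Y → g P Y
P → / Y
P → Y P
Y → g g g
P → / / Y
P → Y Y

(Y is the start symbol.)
{ [Y → . g P Y], [Y → . g g g], [Y' → . Y] }

First, augment the grammar with Y' → Y
I₀ = CLOSURE({ [Y' → . Y] }):
  [Y' → . Y] has the dot before Y: add [Y → . g P Y], [Y → . g g g]
No further items can be added.

I₀ = { [Y → . g P Y], [Y → . g g g], [Y' → . Y] }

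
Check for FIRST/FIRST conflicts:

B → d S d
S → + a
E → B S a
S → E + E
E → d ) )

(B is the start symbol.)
Yes. E → B S a / E → d ')' ')' on { 'd' }

A FIRST/FIRST conflict occurs when two productions N → α and N → β for the same non-terminal have FIRST(α) ∩ FIRST(β) ≠ ∅ (with ε ∈ FIRST of a nullable right-hand side, so two nullable alternatives also conflict).

FIRST sets of the non-terminals at (or reachable through a nullable prefix from) the front of some alternative:
  FIRST(E) = { 'd' }
  FIRST(B) = { 'd' }

Productions for S:
  S → + a: FIRST = { '+' }
  S → E + E: FIRST = { 'd' }
Productions for E:
  E → B S a: FIRST = { 'd' }
  E → d ) ): FIRST = { 'd' }
B has only one production, so no FIRST/FIRST conflict is possible there.

Conflict for E: E → B S a and E → d ) )
  Overlap: { 'd' }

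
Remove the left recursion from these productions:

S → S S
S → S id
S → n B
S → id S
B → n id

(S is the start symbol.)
S → n B S'
S → id S S'
S' → S S'
S' → id S'
S' → ε
B → n id

S is directly left-recursive. The standard transformation for
  A → A α₁ | ... | A α_m | β₁ | ... | β_n
is
  A  → β₁ A' | ... | β_n A'
  A' → α₁ A' | ... | α_m A' | ε

S → n B becomes S → n B S'
S → id S becomes S → id S S'
S → S S becomes S' → S S'
S → S id becomes S' → id S'
Add S' → ε

Productions for other non-terminals are unchanged:
  B → n id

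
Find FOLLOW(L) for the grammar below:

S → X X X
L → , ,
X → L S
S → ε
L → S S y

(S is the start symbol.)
To compute FOLLOW(L), find every occurrence of L on a right-hand side N → α L β: add FIRST(β) \ {ε}, and if β is empty or nullable also add FOLLOW(N). Iterate to a fixed point.

In X → L S: L is followed by S, add FIRST(S) \ {ε} = { ',', 'y' }
  S is nullable, so also add FOLLOW(X)

The FOLLOW sets referred to above (computed the same way, to a fixed point):
  FOLLOW(X) = { $, ',', 'y' }

Taking the union: FOLLOW(L) = { $, ',', 'y' }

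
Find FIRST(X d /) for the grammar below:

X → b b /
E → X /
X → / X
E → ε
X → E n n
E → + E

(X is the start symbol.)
{ '+', '/', 'b', 'n' }

FIRST sets of the non-terminals involved (from the grammar, by fixed-point iteration):
  FIRST(X) = { '+', '/', 'b', 'n' }

To compute FIRST(X d /), process the symbols left to right:
Symbol X is a non-terminal. Add FIRST(X) \ {ε} = { '+', '/', 'b', 'n' }
X is not nullable (ε ∉ FIRST(X)), so stop here.
FIRST(X d /) = { '+', '/', 'b', 'n' }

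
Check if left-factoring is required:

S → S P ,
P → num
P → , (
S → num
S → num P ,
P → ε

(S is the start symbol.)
Yes, S has productions with common prefix 'num'

Left-factoring is needed when two productions for the same non-terminal
share a common prefix on the right-hand side.

Productions for S:
  S → S P ,
  S → num
  S → num P ,
Productions for P:
  P → num
  P → , (
  P → ε

Found common prefix 'num' in productions for S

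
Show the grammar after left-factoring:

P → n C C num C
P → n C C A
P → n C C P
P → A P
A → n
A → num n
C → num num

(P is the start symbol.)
P → n C C P'
P' → num C
P' → A
P' → P
P → A P
A → n
A → num n
C → num num

Left-factoring transforms A → αβ₁ | αβ₂ into A → αA' and A' → β₁ | β₂
(α is the longest common prefix among the alternatives). Repeat until
no nonterminal has two alternatives with a common prefix.

Round 1: P has alternatives sharing prefix 'n C C'. Introduce P': P → n C C P'
  Add: P' → num C
  Add: P' → A
  Add: P' → P

No remaining common prefixes — done.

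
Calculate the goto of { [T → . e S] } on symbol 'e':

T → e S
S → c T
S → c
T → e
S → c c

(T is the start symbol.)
GOTO(I, 'e') = CLOSURE({ [A → αX.β] : [A → α.Xβ] ∈ I, X = 'e' })

Items with dot before 'e', with the dot advanced:
  [T → . e S] → [T → e . S]
Closure of the advanced items:
  [T → e . S] has the dot before S: add [S → . c T], [S → . c], [S → . c c]

GOTO = { [S → . c T], [S → . c c], [S → . c], [T → e . S] }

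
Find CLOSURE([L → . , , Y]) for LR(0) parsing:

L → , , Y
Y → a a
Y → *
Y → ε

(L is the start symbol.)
{ [L → . , , Y] }

To compute CLOSURE, for each item [A → α.Bβ] where B is a non-terminal, add [B → .γ] for all productions B → γ; repeat for the newly added items until nothing changes.

Start with: [L → . , , Y]
The dot precedes the terminal ',', so nothing is added.

CLOSURE = { [L → . , , Y] }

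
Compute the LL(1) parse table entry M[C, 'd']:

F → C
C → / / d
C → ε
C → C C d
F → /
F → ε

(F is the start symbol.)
C → ε, C → C C d

To find M[C, 'd'], we find productions for C where 'd' is in the predict set (PREDICT(N → α) = (FIRST(α) \ {ε}) ∪ (FOLLOW(N) if α ⇒* ε)).

Relevant sets:
  FIRST(C) = { '/', 'd', ε }
  FOLLOW(C) = { $, '/', 'd' }

C → / / d: PREDICT = { '/' }
C → ε: PREDICT = { $, '/', 'd' }
  'd' is in predict set, so this production goes in M[C, 'd']
C → C C d: PREDICT = { '/', 'd' }
  'd' is in predict set, so this production goes in M[C, 'd']

M[C, 'd'] = C → ε, C → C C d  (a multiply-defined cell — the grammar is not LL(1))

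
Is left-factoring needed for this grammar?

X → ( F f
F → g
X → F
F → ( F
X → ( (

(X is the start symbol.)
Left-factoring is needed when two productions for the same non-terminal
share a common prefix on the right-hand side.

Productions for X:
  X → ( F f
  X → F
  X → ( (
Productions for F:
  F → g
  F → ( F

Found common prefix '(' in productions for X

Answer: Yes, X has productions with common prefix '('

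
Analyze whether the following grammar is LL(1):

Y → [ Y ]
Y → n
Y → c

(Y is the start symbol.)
Yes, the grammar is LL(1).

For Y:
  PREDICT(Y → '[' Y ']') = { '[' }
  PREDICT(Y → n) = { 'n' }
  PREDICT(Y → c) = { 'c' }

All predict sets are disjoint. The grammar IS LL(1).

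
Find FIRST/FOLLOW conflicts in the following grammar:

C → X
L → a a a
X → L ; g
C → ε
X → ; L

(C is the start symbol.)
No FIRST/FOLLOW conflicts.

Nullable non-terminals: C.
FIRST sets used below: FIRST(X) = { ';', 'a' }

C: nullable alternative(s) C → ε; FOLLOW(C) = { $ }
  C → X: FIRST \ {ε} = { ';', 'a' } — disjoint from FOLLOW(C)
  C → ε: FIRST \ {ε} = { } — this is the only nullable alternative, skip

L, X have no nullable alternative, so no FIRST/FOLLOW check is needed there.

No FIRST/FOLLOW conflicts found.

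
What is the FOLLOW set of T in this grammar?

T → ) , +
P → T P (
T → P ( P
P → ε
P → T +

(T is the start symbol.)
{ $, '(', ')', '+' }

T is the start symbol, so $ ∈ FOLLOW(T).
In P → T P (: T is followed by P '(', add FIRST(P '(') \ {ε} = { '(', ')' }
In P → T +: T is followed by '+', add FIRST('+') \ {ε} = { '+' }

Taking the union: FOLLOW(T) = { $, '(', ')', '+' }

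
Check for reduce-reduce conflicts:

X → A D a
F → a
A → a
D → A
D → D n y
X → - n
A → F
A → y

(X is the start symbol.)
Yes — I5: [A → a .] vs [F → a .]

A reduce-reduce conflict occurs when an LR(0) state has two complete items [A → α .] and [B → β .] — both call for a reduction, and with no lookahead the parser cannot choose between them.

Augment with X' → X and build the canonical LR(0) collection (I0 = CLOSURE({[X' → . X]}), then GOTO on every symbol after a dot until no new states appear). It has 13 states:
  I0: { [A → . F], [A → . a], [A → . y], [F → . a], [X → . - n], [X → . A D a], [X' → . X] }  — shift
  I1: { [X → - . n] }  — shift
  I2: { [A → . F], [A → . a], [A → . y], [D → . A], [D → . D n y], [F → . a], [X → A . D a] }  — shift
  I3: { [A → F .] }  — reduce
  I4: { [X' → X .] }  — accept
  I5: { [A → a .], [F → a .] }  — 2 reduces
  I6: { [A → y .] }  — reduce
  I7: { [D → A .] }  — reduce
  I8: { [D → D . n y], [X → A D . a] }  — shift
  I9: { [X → A D a .] }  — reduce
  I10: { [D → D n . y] }  — shift
  I11: { [D → D n y .] }  — reduce
  I12: { [X → - n .] }  — reduce

I5 contains complete items [A → a .], [F → a .] — reduce-reduce conflict.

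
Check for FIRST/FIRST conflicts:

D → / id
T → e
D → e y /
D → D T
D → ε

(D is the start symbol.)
Yes. D → '/' id / D → D T on { '/' }; D → e y '/' / D → D T on { 'e' }

FIRST sets of the non-terminals at (or reachable through a nullable prefix from) the front of some alternative:
  FIRST(D) = { '/', 'e', ε }
  FIRST(T) = { 'e' }

Productions for D:
  D → / id: FIRST = { '/' }
  D → e y /: FIRST = { 'e' }
  D → D T: FIRST = { '/', 'e' }
  D → ε: FIRST = { ε }
T has only one production, so no FIRST/FIRST conflict is possible there.

Conflict for D: D → / id and D → D T
  Overlap: { '/' }
Conflict for D: D → e y / and D → D T
  Overlap: { 'e' }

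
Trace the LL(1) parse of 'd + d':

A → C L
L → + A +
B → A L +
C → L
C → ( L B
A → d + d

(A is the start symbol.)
LL(1) parsing maintains a stack (initially the start symbol over $) and the input. At each step: if the stack top is a terminal, match it against the current input token; if it is a non-terminal N, replace it with the RHS of M[N, lookahead] (the unique production whose predict set contains the lookahead).

Stack is shown with the top on the left.

Stack    Input    Action
------------------------
A $      d + d $  output A → d + d
d + d $  d + d $  match 'd'
+ d $    + d $    match '+'
d $      d $      match 'd'
$        $        accept

The string is accepted.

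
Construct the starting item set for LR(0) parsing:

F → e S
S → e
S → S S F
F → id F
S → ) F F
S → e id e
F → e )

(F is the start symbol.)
{ [F → . e )], [F → . e S], [F → . id F], [F' → . F] }

First, augment the grammar with F' → F
I₀ = CLOSURE({ [F' → . F] }):
  [F' → . F] has the dot before F: add [F → . e S], [F → . id F], [F → . e )]
No further items can be added.

I₀ = { [F → . e )], [F → . e S], [F → . id F], [F' → . F] }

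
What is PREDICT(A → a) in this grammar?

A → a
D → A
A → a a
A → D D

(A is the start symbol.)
PREDICT(A → a) = (FIRST(RHS) \ {ε}) ∪ (FOLLOW(A) if ε ∈ FIRST(RHS), i.e. RHS ⇒* ε)
FIRST(a) = { 'a' }
ε ∉ FIRST(a), so FOLLOW(A) is not added.
PREDICT(A → a) = { 'a' }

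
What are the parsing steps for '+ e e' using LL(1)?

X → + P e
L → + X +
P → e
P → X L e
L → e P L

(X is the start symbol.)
LL(1) parsing maintains a stack (initially the start symbol over $) and the input. At each step: if the stack top is a terminal, match it against the current input token; if it is a non-terminal N, replace it with the RHS of M[N, lookahead] (the unique production whose predict set contains the lookahead).

Stack is shown with the top on the left.

Stack    Input    Action
------------------------
X $      + e e $  output X → + P e
+ P e $  + e e $  match '+'
P e $    e e $    output P → e
e e $    e e $    match 'e'
e $      e $      match 'e'
$        $        accept

The string is accepted.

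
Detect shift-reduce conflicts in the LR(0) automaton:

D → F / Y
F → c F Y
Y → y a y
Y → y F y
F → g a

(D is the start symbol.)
No shift-reduce conflicts

A shift-reduce conflict occurs when an LR(0) state has both:
  - a complete (reduce) item [A → α .] (dot at the end), and
  - a shift item [B → β . c γ] (dot before a terminal).

Augment with D' → D and build the canonical LR(0) collection (I0 = CLOSURE({[D' → . D]}), then GOTO on every symbol after a dot until no new states appear). It has 15 states:
  I0: { [D → . F / Y], [D' → . D], [F → . c F Y], [F → . g a] }  — shift
  I1: { [D' → D .] }  — accept
  I2: { [D → F . / Y] }  — shift
  I3: { [F → . c F Y], [F → . g a], [F → c . F Y] }  — shift
  I4: { [F → g . a] }  — shift
  I5: { [F → g a .] }  — reduce
  I6: { [F → c F . Y], [Y → . y F y], [Y → . y a y] }  — shift
  I7: { [F → c F Y .] }  — reduce
  I8: { [F → . c F Y], [F → . g a], [Y → y . F y], [Y → y . a y] }  — shift
  I9: { [Y → y F . y] }  — shift
  I10: { [Y → y a . y] }  — shift
  I11: { [Y → y a y .] }  — reduce
  I12: { [Y → y F y .] }  — reduce
  I13: { [D → F / . Y], [Y → . y F y], [Y → . y a y] }  — shift
  I14: { [D → F / Y .] }  — reduce

No state contains both a complete item and a shift item.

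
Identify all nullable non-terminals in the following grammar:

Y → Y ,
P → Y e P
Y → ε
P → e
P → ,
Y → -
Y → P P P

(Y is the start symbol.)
ε-productions: Y → ε
So Y is immediately nullable.
No further non-terminal can be added: every production for the remaining non-terminals contains a terminal or a non-nullable non-terminal.
Nullable = { 'Y' }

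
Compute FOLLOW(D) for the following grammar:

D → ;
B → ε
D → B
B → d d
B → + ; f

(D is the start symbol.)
To compute FOLLOW(D), find every occurrence of D on a right-hand side N → α D β: add FIRST(β) \ {ε}, and if β is empty or nullable also add FOLLOW(N). Iterate to a fixed point.

D is the start symbol, so $ ∈ FOLLOW(D).
D does not occur on any right-hand side.

Taking the union: FOLLOW(D) = { $ }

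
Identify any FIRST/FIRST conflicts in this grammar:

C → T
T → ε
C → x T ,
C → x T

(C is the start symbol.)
Yes. C → x T ',' / C → x T on { 'x' }

A FIRST/FIRST conflict occurs when two productions N → α and N → β for the same non-terminal have FIRST(α) ∩ FIRST(β) ≠ ∅ (with ε ∈ FIRST of a nullable right-hand side, so two nullable alternatives also conflict).

FIRST sets of the non-terminals at (or reachable through a nullable prefix from) the front of some alternative:
  FIRST(T) = { ε }

Productions for C:
  C → T: FIRST = { ε }
  C → x T ,: FIRST = { 'x' }
  C → x T: FIRST = { 'x' }
T has only one production, so no FIRST/FIRST conflict is possible there.

Conflict for C: C → x T , and C → x T
  Overlap: { 'x' }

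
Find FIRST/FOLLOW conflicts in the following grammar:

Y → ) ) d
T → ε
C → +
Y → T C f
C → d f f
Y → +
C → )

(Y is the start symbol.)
No FIRST/FOLLOW conflicts.

A FIRST/FOLLOW conflict occurs when a non-terminal N has a nullable alternative N → β (β ⇒* ε) and another alternative N → α with FIRST(α) ∩ FOLLOW(N) ≠ ∅: on such a lookahead the parser cannot decide between expanding α and letting N vanish via β.

Nullable non-terminals: T.
T has a nullable alternative but only one production, so nothing to check.

C, Y have no nullable alternative, so no FIRST/FOLLOW check is needed there.

No FIRST/FOLLOW conflicts found.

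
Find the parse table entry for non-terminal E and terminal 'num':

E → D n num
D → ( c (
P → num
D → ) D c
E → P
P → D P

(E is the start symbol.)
E → P

To find M[E, 'num'], we find productions for E where 'num' is in the predict set (PREDICT(N → α) = (FIRST(α) \ {ε}) ∪ (FOLLOW(N) if α ⇒* ε)).

Relevant sets:
  FIRST(D) = { '(', ')' }
  FIRST(P) = { '(', ')', 'num' }

E → D n num: PREDICT = { '(', ')' }
E → P: PREDICT = { '(', ')', 'num' }
  'num' is in predict set, so this production goes in M[E, 'num']

M[E, 'num'] = E → P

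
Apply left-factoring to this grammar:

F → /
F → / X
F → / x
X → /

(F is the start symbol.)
Left-factoring transforms A → αβ₁ | αβ₂ into A → αA' and A' → β₁ | β₂
(α is the longest common prefix among the alternatives). Repeat until
no nonterminal has two alternatives with a common prefix.

Round 1: F has alternatives sharing prefix '/'. Introduce F': F → / F'
  Add: F' → ε
  Add: F' → X
  Add: F' → x

No remaining common prefixes — done.

Resulting grammar:
F → / F'
F' → ε
F' → X
F' → x
X → /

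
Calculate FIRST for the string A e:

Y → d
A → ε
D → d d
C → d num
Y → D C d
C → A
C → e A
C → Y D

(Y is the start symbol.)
FIRST sets of the non-terminals involved (from the grammar, by fixed-point iteration):
  FIRST(A) = { ε }

To compute FIRST(A e), process the symbols left to right:
Symbol A is a non-terminal. Add FIRST(A) \ {ε} = { }
A is nullable (ε ∈ FIRST(A)), continue to the next symbol.
Symbol e is a terminal. Add 'e' and stop.
FIRST(A e) = { 'e' }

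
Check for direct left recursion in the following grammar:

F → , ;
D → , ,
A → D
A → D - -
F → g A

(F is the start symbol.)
No direct left recursion

F → , ;: starts with ','
D → , ,: starts with ','
A → D: starts with D
A → D - -: starts with D
F → g A: starts with g

No direct left recursion found.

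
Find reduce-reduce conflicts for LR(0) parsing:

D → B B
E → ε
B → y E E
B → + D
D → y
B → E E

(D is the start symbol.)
Augment with D' → D and build the canonical LR(0) collection (I0 = CLOSURE({[D' → . D]}), then GOTO on every symbol after a dot until no new states appear). It has 12 states:
  I0: { [B → . + D], [B → . E E], [B → . y E E], [D → . B B], [D → . y], [D' → . D], [E → .] }  — shift, reduce
  I1: { [B → + . D], [B → . + D], [B → . E E], [B → . y E E], [D → . B B], [D → . y], [E → .] }  — shift, reduce
  I2: { [B → . + D], [B → . E E], [B → . y E E], [D → B . B], [E → .] }  — shift, reduce
  I3: { [D' → D .] }  — accept
  I4: { [B → E . E], [E → .] }  — reduce
  I5: { [B → y . E E], [D → y .], [E → .] }  — 2 reduces
  I6: { [B → y E . E], [E → .] }  — reduce
  I7: { [B → y E E .] }  — reduce
  I8: { [B → E E .] }  — reduce
  I9: { [D → B B .] }  — reduce
  I10: { [B → y . E E], [E → .] }  — reduce
  I11: { [B → + D .] }  — reduce

I5 contains complete items [D → y .], [E → .] — reduce-reduce conflict.

Answer: Yes — I5: [D → y .] vs [E → .]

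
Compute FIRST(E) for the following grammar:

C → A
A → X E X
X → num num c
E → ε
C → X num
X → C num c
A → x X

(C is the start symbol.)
To compute FIRST(E), examine every production with E on the left-hand side, reading each right-hand side left to right until a non-nullable symbol is reached.

From E → ε:
  - ε-production, so ε ∈ FIRST(E)

Collecting: FIRST(E) = { ε }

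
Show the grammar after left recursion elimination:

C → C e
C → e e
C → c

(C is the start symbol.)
C is directly left-recursive. The standard transformation for
  A → A α₁ | ... | A α_m | β₁ | ... | β_n
is
  A  → β₁ A' | ... | β_n A'
  A' → α₁ A' | ... | α_m A' | ε

C → e e becomes C → e e C'
C → c becomes C → c C'
C → C e becomes C' → e C'
Add C' → ε

Resulting grammar:
C → e e C'
C → c C'
C' → e C'
C' → ε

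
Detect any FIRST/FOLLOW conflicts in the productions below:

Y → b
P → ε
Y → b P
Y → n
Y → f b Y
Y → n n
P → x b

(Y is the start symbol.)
No FIRST/FOLLOW conflicts.

A FIRST/FOLLOW conflict occurs when a non-terminal N has a nullable alternative N → β (β ⇒* ε) and another alternative N → α with FIRST(α) ∩ FOLLOW(N) ≠ ∅: on such a lookahead the parser cannot decide between expanding α and letting N vanish via β.

Nullable non-terminals: P.

P: nullable alternative(s) P → ε; FOLLOW(P) = { $ }
  P → ε: FIRST \ {ε} = { } — this is the only nullable alternative, skip
  P → x b: FIRST \ {ε} = { 'x' } — disjoint from FOLLOW(P)

Y has no nullable alternative, so no FIRST/FOLLOW check is needed there.

No FIRST/FOLLOW conflicts found.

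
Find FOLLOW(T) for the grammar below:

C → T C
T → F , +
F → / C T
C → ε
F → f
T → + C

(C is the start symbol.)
To compute FOLLOW(T), find every occurrence of T on a right-hand side N → α T β: add FIRST(β) \ {ε}, and if β is empty or nullable also add FOLLOW(N). Iterate to a fixed point.

In C → T C: T is followed by C, add FIRST(C) \ {ε} = { '+', '/', 'f' }
  C is nullable, so also add FOLLOW(C)
In F → / C T: T is at the end, add FOLLOW(F)

The FOLLOW sets referred to above (computed the same way, to a fixed point):
  FOLLOW(C) = { $, '+', ',', '/', 'f' }
  FOLLOW(F) = { ',' }

Taking the union: FOLLOW(T) = { $, '+', ',', '/', 'f' }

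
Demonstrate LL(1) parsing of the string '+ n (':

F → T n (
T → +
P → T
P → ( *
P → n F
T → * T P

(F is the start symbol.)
Stack is shown with the top on the left.

Stack    Input    Action
------------------------
F $      + n ( $  output F → T n (
T n ( $  + n ( $  output T → +
+ n ( $  + n ( $  match '+'
n ( $    n ( $    match 'n'
( $      ( $      match '('
$        $        accept

The string is accepted.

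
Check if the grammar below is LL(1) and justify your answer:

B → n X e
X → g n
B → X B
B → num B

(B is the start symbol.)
A grammar is LL(1) if for each non-terminal N with multiple productions, the predict sets of those productions are pairwise disjoint, where PREDICT(N → α) = (FIRST(α) \ {ε}) ∪ (FOLLOW(N) if α ⇒* ε).

Relevant sets:
  FIRST(X) = { 'g' }

For B:
  PREDICT(B → n X e) = { 'n' }
  PREDICT(B → X B) = { 'g' }
  PREDICT(B → num B) = { 'num' }
X has a single production, so nothing to check there.

All predict sets are disjoint. The grammar IS LL(1).

Answer: Yes, the grammar is LL(1).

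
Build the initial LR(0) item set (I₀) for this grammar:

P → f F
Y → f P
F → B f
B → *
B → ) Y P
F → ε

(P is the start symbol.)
First, augment the grammar with P' → P
I₀ = CLOSURE({ [P' → . P] }):
  [P' → . P] has the dot before P: add [P → . f F]
No further items can be added.

I₀ = { [P → . f F], [P' → . P] }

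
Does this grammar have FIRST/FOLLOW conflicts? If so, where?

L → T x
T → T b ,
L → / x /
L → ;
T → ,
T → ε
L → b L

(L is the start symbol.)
Nullable non-terminals: T.
FIRST sets used below: FIRST(T) = { ',', 'b', ε }

T: nullable alternative(s) T → ε; FOLLOW(T) = { 'b', 'x' }
  T → T b ,: FIRST \ {ε} = { ',', 'b' } — overlaps FOLLOW(T) on { 'b' }: CONFLICT
  T → ,: FIRST \ {ε} = { ',' } — disjoint from FOLLOW(T)
  T → ε: FIRST \ {ε} = { } — this is the only nullable alternative, skip

L has no nullable alternative, so no FIRST/FOLLOW check is needed there.

So the grammar has 1 FIRST/FOLLOW conflict (marked CONFLICT above).

Answer: Yes. T → T b ',' with FOLLOW(T) on { 'b' }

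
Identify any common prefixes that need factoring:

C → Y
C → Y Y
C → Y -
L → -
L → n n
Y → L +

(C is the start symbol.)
Left-factoring is needed when two productions for the same non-terminal
share a common prefix on the right-hand side.

Productions for C:
  C → Y
  C → Y Y
  C → Y -
Productions for L:
  L → -
  L → n n

Found common prefix 'Y' in productions for C

Answer: Yes, C has productions with common prefix 'Y'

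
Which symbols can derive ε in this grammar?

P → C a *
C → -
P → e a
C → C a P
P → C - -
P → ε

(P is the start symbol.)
{ 'P' }

ε-productions: P → ε
So P is immediately nullable.
No further non-terminal can be added: every production for the remaining non-terminals contains a terminal or a non-nullable non-terminal.
Nullable = { 'P' }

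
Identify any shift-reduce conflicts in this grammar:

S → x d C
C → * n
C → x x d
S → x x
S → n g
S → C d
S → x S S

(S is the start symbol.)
A shift-reduce conflict occurs when an LR(0) state has both:
  - a complete (reduce) item [A → α .] (dot at the end), and
  - a shift item [B → β . c γ] (dot before a terminal).

Augment with S' → S and build the canonical LR(0) collection (I0 = CLOSURE({[S' → . S]}), then GOTO on every symbol after a dot until no new states appear). It has 18 states:
  I0: { [C → . * n], [C → . x x d], [S → . C d], [S → . n g], [S → . x S S], [S → . x d C], [S → . x x], [S' → . S] }  — shift
  I1: { [C → * . n] }  — shift
  I2: { [S → C . d] }  — shift
  I3: { [S' → S .] }  — accept
  I4: { [S → n . g] }  — shift
  I5: { [C → . * n], [C → . x x d], [C → x . x d], [S → . C d], [S → . n g], [S → . x S S], [S → . x d C], [S → . x x], [S → x . S S], [S → x . d C], [S → x . x] }  — shift
  I6: { [C → . * n], [C → . x x d], [S → . C d], [S → . n g], [S → . x S S], [S → . x d C], [S → . x x], [S → x S . S] }  — shift
  I7: { [C → . * n], [C → . x x d], [S → x d . C] }  — shift
  I8: { [C → . * n], [C → . x x d], [C → x . x d], [C → x x . d], [S → . C d], [S → . n g], [S → . x S S], [S → . x d C], [S → . x x], [S → x . S S], [S → x . d C], [S → x . x], [S → x x .] }  — shift, reduce
  I9: { [C → . * n], [C → . x x d], [C → x x d .], [S → x d . C] }  — shift, reduce
  I10: { [S → x d C .] }  — reduce
  I11: { [C → x . x d] }  — shift
  I12: { [C → x x . d] }  — shift
  I13: { [C → x x d .] }  — reduce
  I14: { [S → x S S .] }  — reduce
  I15: { [S → n g .] }  — reduce
  I16: { [S → C d .] }  — reduce
  I17: { [C → * n .] }  — reduce

I8 contains reduce item [S → x x .] and shift items [C → . * n], [C → . x x d], [C → x . x d], [C → x x . d], [S → . n g], [S → . x S S], [S → . x d C], [S → x . d C], [S → . x x], [S → x . x] — shift-reduce conflict.
I9 contains reduce item [C → x x d .] and shift items [C → . * n], [C → . x x d] — shift-reduce conflict.

Answer: Yes — I8: [S → x x .] vs [C → . * n]; I9: [C → x x d .] vs [C → . * n]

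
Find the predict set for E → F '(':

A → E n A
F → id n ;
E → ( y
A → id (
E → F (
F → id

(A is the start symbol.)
{ 'id' }

PREDICT(E → F '(') = (FIRST(RHS) \ {ε}) ∪ (FOLLOW(E) if ε ∈ FIRST(RHS), i.e. RHS ⇒* ε)
FIRST(F) = { 'id' }
FIRST(F '(') = { 'id' }
ε ∉ FIRST(F '('), so FOLLOW(E) is not added.
PREDICT(E → F '(') = { 'id' }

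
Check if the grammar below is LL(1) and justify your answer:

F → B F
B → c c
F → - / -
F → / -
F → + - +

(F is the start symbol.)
A grammar is LL(1) if for each non-terminal N with multiple productions, the predict sets of those productions are pairwise disjoint, where PREDICT(N → α) = (FIRST(α) \ {ε}) ∪ (FOLLOW(N) if α ⇒* ε).

Relevant sets:
  FIRST(B) = { 'c' }

For F:
  PREDICT(F → B F) = { 'c' }
  PREDICT(F → '-' '/' '-') = { '-' }
  PREDICT(F → '/' '-') = { '/' }
  PREDICT(F → '+' '-' '+') = { '+' }
B has a single production, so nothing to check there.

All predict sets are disjoint. The grammar IS LL(1).

Answer: Yes, the grammar is LL(1).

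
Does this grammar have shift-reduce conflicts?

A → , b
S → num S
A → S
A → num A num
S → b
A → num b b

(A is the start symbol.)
Yes — I8: [S → b .] vs [A → num b . b]

Augment with A' → A and build the canonical LR(0) collection (I0 = CLOSURE({[A' → . A]}), then GOTO on every symbol after a dot until no new states appear). It has 12 states:
  I0: { [A → . , b], [A → . S], [A → . num A num], [A → . num b b], [A' → . A], [S → . b], [S → . num S] }  — shift
  I1: { [A → , . b] }  — shift
  I2: { [A' → A .] }  — accept
  I3: { [A → S .] }  — reduce
  I4: { [S → b .] }  — reduce
  I5: { [A → . , b], [A → . S], [A → . num A num], [A → . num b b], [A → num . A num], [A → num . b b], [S → . b], [S → . num S], [S → num . S] }  — shift
  I6: { [A → num A . num] }  — shift
  I7: { [A → S .], [S → num S .] }  — 2 reduces
  I8: { [A → num b . b], [S → b .] }  — shift, reduce
  I9: { [A → num b b .] }  — reduce
  I10: { [A → num A num .] }  — reduce
  I11: { [A → , b .] }  — reduce

I8 contains reduce item [S → b .] and shift item [A → num b . b] — shift-reduce conflict.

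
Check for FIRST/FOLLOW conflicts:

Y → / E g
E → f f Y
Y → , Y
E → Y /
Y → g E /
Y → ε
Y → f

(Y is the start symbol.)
Yes. Y → '/' E g with FOLLOW(Y) on { '/' }; Y → g E '/' with FOLLOW(Y) on { 'g' }

A FIRST/FOLLOW conflict occurs when a non-terminal N has a nullable alternative N → β (β ⇒* ε) and another alternative N → α with FIRST(α) ∩ FOLLOW(N) ≠ ∅: on such a lookahead the parser cannot decide between expanding α and letting N vanish via β.

Nullable non-terminals: Y.

Y: nullable alternative(s) Y → ε; FOLLOW(Y) = { $, '/', 'g' }
  Y → / E g: FIRST \ {ε} = { '/' } — overlaps FOLLOW(Y) on { '/' }: CONFLICT
  Y → , Y: FIRST \ {ε} = { ',' } — disjoint from FOLLOW(Y)
  Y → g E /: FIRST \ {ε} = { 'g' } — overlaps FOLLOW(Y) on { 'g' }: CONFLICT
  Y → ε: FIRST \ {ε} = { } — this is the only nullable alternative, skip
  Y → f: FIRST \ {ε} = { 'f' } — disjoint from FOLLOW(Y)

E has no nullable alternative, so no FIRST/FOLLOW check is needed there.

So the grammar has 2 FIRST/FOLLOW conflicts (marked CONFLICT above).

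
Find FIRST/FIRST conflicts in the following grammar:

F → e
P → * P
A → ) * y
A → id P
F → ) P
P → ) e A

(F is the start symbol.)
A FIRST/FIRST conflict occurs when two productions N → α and N → β for the same non-terminal have FIRST(α) ∩ FIRST(β) ≠ ∅ (with ε ∈ FIRST of a nullable right-hand side, so two nullable alternatives also conflict).

Productions for F:
  F → e: FIRST = { 'e' }
  F → ) P: FIRST = { ')' }
Productions for P:
  P → * P: FIRST = { '*' }
  P → ) e A: FIRST = { ')' }
Productions for A:
  A → ) * y: FIRST = { ')' }
  A → id P: FIRST = { 'id' }

All alternatives of each non-terminal have pairwise disjoint FIRST sets.

Answer: No FIRST/FIRST conflicts.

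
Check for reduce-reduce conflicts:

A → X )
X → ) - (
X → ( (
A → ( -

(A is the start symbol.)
Augment with A' → A and build the canonical LR(0) collection (I0 = CLOSURE({[A' → . A]}), then GOTO on every symbol after a dot until no new states appear). It has 10 states:
  I0: { [A → . ( -], [A → . X )], [A' → . A], [X → . ( (], [X → . ) - (] }  — shift
  I1: { [A → ( . -], [X → ( . (] }  — shift
  I2: { [X → ) . - (] }  — shift
  I3: { [A' → A .] }  — accept
  I4: { [A → X . )] }  — shift
  I5: { [A → X ) .] }  — reduce
  I6: { [X → ) - . (] }  — shift
  I7: { [X → ) - ( .] }  — reduce
  I8: { [X → ( ( .] }  — reduce
  I9: { [A → ( - .] }  — reduce

No state contains more than one complete item.

Answer: No reduce-reduce conflicts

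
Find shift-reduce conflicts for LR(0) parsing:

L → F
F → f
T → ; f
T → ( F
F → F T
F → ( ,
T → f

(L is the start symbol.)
A shift-reduce conflict occurs when an LR(0) state has both:
  - a complete (reduce) item [A → α .] (dot at the end), and
  - a shift item [B → β . c γ] (dot before a terminal).

Augment with L' → L and build the canonical LR(0) collection (I0 = CLOSURE({[L' → . L]}), then GOTO on every symbol after a dot until no new states appear). It has 12 states:
  I0: { [F → . ( ,], [F → . F T], [F → . f], [L → . F], [L' → . L] }  — shift
  I1: { [F → ( . ,] }  — shift
  I2: { [F → F . T], [L → F .], [T → . ( F], [T → . ; f], [T → . f] }  — shift, reduce
  I3: { [L' → L .] }  — accept
  I4: { [F → f .] }  — reduce
  I5: { [F → . ( ,], [F → . F T], [F → . f], [T → ( . F] }  — shift
  I6: { [T → ; . f] }  — shift
  I7: { [F → F T .] }  — reduce
  I8: { [T → f .] }  — reduce
  I9: { [T → ; f .] }  — reduce
  I10: { [F → F . T], [T → ( F .], [T → . ( F], [T → . ; f], [T → . f] }  — shift, reduce
  I11: { [F → ( , .] }  — reduce

I2 contains reduce item [L → F .] and shift items [T → . ( F], [T → . ; f], [T → . f] — shift-reduce conflict.
I10 contains reduce item [T → ( F .] and shift items [T → . ( F], [T → . ; f], [T → . f] — shift-reduce conflict.

Answer: Yes — I2: [L → F .] vs [T → . ( F]; I10: [T → ( F .] vs [T → . ( F]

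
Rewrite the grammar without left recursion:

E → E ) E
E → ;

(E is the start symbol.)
E → ; E'
E' → ) E E'
E' → ε

E is directly left-recursive. The standard transformation for
  A → A α₁ | ... | A α_m | β₁ | ... | β_n
is
  A  → β₁ A' | ... | β_n A'
  A' → α₁ A' | ... | α_m A' | ε

E → ; becomes E → ; E'
E → E ) E becomes E' → ) E E'
Add E' → ε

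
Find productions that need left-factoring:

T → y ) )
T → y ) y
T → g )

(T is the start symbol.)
Left-factoring is needed when two productions for the same non-terminal
share a common prefix on the right-hand side.

Productions for T:
  T → y ) )
  T → y ) y
  T → g )

Found common prefix 'y )' in productions for T

Answer: Yes, T has productions with common prefix 'y )'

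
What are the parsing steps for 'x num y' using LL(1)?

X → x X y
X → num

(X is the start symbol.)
LL(1) parsing maintains a stack (initially the start symbol over $) and the input. At each step: if the stack top is a terminal, match it against the current input token; if it is a non-terminal N, replace it with the RHS of M[N, lookahead] (the unique production whose predict set contains the lookahead).

Stack is shown with the top on the left.

Stack    Input      Action
--------------------------
X $      x num y $  output X → x X y
x X y $  x num y $  match 'x'
X y $    num y $    output X → num
num y $  num y $    match 'num'
y $      y $        match 'y'
$        $          accept

The string is accepted.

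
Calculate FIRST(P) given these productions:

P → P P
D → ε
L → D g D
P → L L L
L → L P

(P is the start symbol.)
{ 'g' }

To compute FIRST(P), examine every production with P on the left-hand side, reading each right-hand side left to right until a non-nullable symbol is reached.

FIRST sets of the other non-terminals involved (by the same procedure, iterated to a fixed point):
  FIRST(L) = { 'g' }

From P → P P:
  - P is the symbol being defined: contributes nothing new
    P is not nullable, so stop
From P → L L L:
  - L is a non-terminal: add FIRST(L) \ {ε} = { 'g' }
    L is not nullable, so stop

Collecting: FIRST(P) = { 'g' }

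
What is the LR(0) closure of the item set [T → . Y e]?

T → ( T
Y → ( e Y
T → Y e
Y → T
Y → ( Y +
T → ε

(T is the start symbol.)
{ [T → . ( T], [T → . Y e], [T → .], [Y → . ( Y +], [Y → . ( e Y], [Y → . T] }

To compute CLOSURE, for each item [A → α.Bβ] where B is a non-terminal, add [B → .γ] for all productions B → γ; repeat for the newly added items until nothing changes.

Start with: [T → . Y e]
  [T → . Y e] has the dot before Y: add [Y → . ( e Y], [Y → . T], [Y → . ( Y +]
  [Y → . T] has the dot before T: add [T → . ( T], [T → .]
No further items can be added.

CLOSURE = { [T → . ( T], [T → . Y e], [T → .], [Y → . ( Y +], [Y → . ( e Y], [Y → . T] }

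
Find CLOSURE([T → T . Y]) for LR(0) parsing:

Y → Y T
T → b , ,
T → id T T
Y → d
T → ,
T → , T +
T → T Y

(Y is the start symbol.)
{ [T → T . Y], [Y → . Y T], [Y → . d] }

Start with: [T → T . Y]
  [T → T . Y] has the dot before Y: add [Y → . Y T], [Y → . d]
No further items can be added.

CLOSURE = { [T → T . Y], [Y → . Y T], [Y → . d] }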